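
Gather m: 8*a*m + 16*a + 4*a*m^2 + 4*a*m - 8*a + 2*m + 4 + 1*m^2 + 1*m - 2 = 8*a + m^2*(4*a + 1) + m*(12*a + 3) + 2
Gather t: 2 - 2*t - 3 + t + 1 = -t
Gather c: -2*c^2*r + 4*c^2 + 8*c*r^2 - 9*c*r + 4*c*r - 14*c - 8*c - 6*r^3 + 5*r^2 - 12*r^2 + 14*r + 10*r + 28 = c^2*(4 - 2*r) + c*(8*r^2 - 5*r - 22) - 6*r^3 - 7*r^2 + 24*r + 28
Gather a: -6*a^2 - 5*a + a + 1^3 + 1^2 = -6*a^2 - 4*a + 2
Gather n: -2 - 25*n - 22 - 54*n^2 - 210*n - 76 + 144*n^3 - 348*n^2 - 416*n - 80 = 144*n^3 - 402*n^2 - 651*n - 180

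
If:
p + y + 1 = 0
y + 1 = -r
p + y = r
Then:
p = -1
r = -1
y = 0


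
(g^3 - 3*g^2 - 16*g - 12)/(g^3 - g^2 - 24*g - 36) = (g + 1)/(g + 3)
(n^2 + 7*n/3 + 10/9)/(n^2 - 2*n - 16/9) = (3*n + 5)/(3*n - 8)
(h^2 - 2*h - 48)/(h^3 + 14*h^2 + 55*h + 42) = (h - 8)/(h^2 + 8*h + 7)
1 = 1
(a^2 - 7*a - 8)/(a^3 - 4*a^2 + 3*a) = (a^2 - 7*a - 8)/(a*(a^2 - 4*a + 3))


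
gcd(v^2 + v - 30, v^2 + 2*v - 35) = v - 5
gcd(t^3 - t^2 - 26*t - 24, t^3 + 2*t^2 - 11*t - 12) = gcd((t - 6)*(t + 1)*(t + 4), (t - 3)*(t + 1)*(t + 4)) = t^2 + 5*t + 4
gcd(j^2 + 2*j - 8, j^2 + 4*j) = j + 4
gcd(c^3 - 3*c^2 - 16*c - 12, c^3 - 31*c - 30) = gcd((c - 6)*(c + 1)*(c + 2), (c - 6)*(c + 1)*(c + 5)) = c^2 - 5*c - 6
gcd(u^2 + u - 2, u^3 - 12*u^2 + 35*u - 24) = u - 1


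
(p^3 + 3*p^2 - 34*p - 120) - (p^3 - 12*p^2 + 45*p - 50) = 15*p^2 - 79*p - 70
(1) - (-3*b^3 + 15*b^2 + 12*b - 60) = 3*b^3 - 15*b^2 - 12*b + 61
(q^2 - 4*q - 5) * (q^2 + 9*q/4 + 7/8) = q^4 - 7*q^3/4 - 105*q^2/8 - 59*q/4 - 35/8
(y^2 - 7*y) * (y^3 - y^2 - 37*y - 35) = y^5 - 8*y^4 - 30*y^3 + 224*y^2 + 245*y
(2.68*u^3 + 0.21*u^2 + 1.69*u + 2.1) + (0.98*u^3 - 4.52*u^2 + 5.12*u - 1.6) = 3.66*u^3 - 4.31*u^2 + 6.81*u + 0.5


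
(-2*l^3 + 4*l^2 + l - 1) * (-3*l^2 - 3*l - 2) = 6*l^5 - 6*l^4 - 11*l^3 - 8*l^2 + l + 2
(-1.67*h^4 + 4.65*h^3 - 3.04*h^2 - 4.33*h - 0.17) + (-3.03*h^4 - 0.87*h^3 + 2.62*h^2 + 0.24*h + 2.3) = -4.7*h^4 + 3.78*h^3 - 0.42*h^2 - 4.09*h + 2.13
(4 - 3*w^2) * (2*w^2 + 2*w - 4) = -6*w^4 - 6*w^3 + 20*w^2 + 8*w - 16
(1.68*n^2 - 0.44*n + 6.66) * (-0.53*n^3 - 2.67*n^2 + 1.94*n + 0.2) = -0.8904*n^5 - 4.2524*n^4 + 0.9042*n^3 - 18.2998*n^2 + 12.8324*n + 1.332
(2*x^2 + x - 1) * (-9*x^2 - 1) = -18*x^4 - 9*x^3 + 7*x^2 - x + 1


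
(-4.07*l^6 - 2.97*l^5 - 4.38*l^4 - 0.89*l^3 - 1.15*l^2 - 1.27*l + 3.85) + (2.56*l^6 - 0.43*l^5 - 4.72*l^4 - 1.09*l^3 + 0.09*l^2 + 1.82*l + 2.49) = -1.51*l^6 - 3.4*l^5 - 9.1*l^4 - 1.98*l^3 - 1.06*l^2 + 0.55*l + 6.34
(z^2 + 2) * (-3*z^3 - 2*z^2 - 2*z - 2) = -3*z^5 - 2*z^4 - 8*z^3 - 6*z^2 - 4*z - 4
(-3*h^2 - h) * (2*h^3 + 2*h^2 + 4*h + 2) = -6*h^5 - 8*h^4 - 14*h^3 - 10*h^2 - 2*h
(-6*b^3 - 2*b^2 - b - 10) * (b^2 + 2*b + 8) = -6*b^5 - 14*b^4 - 53*b^3 - 28*b^2 - 28*b - 80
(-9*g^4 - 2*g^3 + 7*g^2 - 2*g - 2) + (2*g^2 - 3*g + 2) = -9*g^4 - 2*g^3 + 9*g^2 - 5*g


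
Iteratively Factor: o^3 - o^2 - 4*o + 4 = (o - 1)*(o^2 - 4) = (o - 2)*(o - 1)*(o + 2)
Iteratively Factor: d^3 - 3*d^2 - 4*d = (d - 4)*(d^2 + d) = (d - 4)*(d + 1)*(d)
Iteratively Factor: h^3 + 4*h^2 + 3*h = (h + 1)*(h^2 + 3*h) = (h + 1)*(h + 3)*(h)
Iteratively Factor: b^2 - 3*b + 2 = (b - 1)*(b - 2)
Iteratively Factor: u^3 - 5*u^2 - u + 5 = (u - 1)*(u^2 - 4*u - 5) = (u - 1)*(u + 1)*(u - 5)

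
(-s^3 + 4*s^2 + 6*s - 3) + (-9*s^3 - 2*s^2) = -10*s^3 + 2*s^2 + 6*s - 3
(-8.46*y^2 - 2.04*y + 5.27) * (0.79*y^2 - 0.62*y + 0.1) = -6.6834*y^4 + 3.6336*y^3 + 4.5821*y^2 - 3.4714*y + 0.527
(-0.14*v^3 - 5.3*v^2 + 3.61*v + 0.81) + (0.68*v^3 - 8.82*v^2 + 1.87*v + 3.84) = 0.54*v^3 - 14.12*v^2 + 5.48*v + 4.65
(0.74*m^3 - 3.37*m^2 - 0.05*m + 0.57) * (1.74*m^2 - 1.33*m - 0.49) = 1.2876*m^5 - 6.848*m^4 + 4.0325*m^3 + 2.7096*m^2 - 0.7336*m - 0.2793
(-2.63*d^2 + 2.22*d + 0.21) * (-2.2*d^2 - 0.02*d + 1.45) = 5.786*d^4 - 4.8314*d^3 - 4.3199*d^2 + 3.2148*d + 0.3045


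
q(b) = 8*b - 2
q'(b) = 8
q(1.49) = 9.92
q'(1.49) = 8.00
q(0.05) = -1.60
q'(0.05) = 8.00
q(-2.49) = -21.92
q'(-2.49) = 8.00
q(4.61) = 34.88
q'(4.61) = 8.00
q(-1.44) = -13.52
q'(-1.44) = 8.00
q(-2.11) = -18.88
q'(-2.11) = 8.00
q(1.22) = 7.76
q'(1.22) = 8.00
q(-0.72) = -7.76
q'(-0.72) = 8.00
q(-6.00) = -50.00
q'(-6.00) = 8.00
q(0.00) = -2.00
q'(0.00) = 8.00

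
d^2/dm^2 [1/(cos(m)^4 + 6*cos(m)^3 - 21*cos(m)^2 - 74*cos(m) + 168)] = 2*((-39*cos(m) + 9*cos(2*m) + cos(3*m) - 65)^2*sin(m)^2 + (8*(1 - cos(2*m))^2 - 139*cos(m) - 64*cos(2*m) + 27*cos(3*m) - 12)*(cos(m)^4 + 6*cos(m)^3 - 21*cos(m)^2 - 74*cos(m) + 168)/4)/(cos(m)^4 + 6*cos(m)^3 - 21*cos(m)^2 - 74*cos(m) + 168)^3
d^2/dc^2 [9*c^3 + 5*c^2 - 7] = 54*c + 10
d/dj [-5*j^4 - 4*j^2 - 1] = -20*j^3 - 8*j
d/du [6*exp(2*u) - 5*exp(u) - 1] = (12*exp(u) - 5)*exp(u)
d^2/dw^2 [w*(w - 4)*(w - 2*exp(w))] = -2*w^2*exp(w) + 6*w + 12*exp(w) - 8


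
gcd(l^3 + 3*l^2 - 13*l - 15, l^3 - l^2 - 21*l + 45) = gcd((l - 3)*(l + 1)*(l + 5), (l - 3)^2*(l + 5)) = l^2 + 2*l - 15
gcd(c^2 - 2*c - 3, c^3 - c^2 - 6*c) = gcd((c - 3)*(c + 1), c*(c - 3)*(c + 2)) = c - 3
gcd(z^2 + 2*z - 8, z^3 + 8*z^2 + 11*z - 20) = z + 4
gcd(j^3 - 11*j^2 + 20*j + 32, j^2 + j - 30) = 1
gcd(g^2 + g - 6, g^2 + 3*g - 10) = g - 2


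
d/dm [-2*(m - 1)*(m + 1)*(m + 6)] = -6*m^2 - 24*m + 2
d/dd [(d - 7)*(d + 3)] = 2*d - 4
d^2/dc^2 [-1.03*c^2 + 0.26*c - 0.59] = -2.06000000000000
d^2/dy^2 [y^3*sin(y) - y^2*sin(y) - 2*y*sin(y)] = -y^3*sin(y) + y^2*sin(y) + 6*y^2*cos(y) + 8*y*sin(y) - 4*y*cos(y) - 2*sin(y) - 4*cos(y)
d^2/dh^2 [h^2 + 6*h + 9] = 2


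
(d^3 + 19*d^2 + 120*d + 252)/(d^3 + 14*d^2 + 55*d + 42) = (d + 6)/(d + 1)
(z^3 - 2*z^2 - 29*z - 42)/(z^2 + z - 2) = (z^2 - 4*z - 21)/(z - 1)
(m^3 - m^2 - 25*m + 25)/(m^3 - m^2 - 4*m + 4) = (m^2 - 25)/(m^2 - 4)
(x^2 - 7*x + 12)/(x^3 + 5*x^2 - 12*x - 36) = (x - 4)/(x^2 + 8*x + 12)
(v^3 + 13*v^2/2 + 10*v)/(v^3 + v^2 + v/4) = 2*(2*v^2 + 13*v + 20)/(4*v^2 + 4*v + 1)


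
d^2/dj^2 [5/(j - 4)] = 10/(j - 4)^3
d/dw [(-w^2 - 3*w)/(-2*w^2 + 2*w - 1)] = (-8*w^2 + 2*w + 3)/(4*w^4 - 8*w^3 + 8*w^2 - 4*w + 1)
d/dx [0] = 0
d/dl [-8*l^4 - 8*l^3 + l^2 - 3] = 2*l*(-16*l^2 - 12*l + 1)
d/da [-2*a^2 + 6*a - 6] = 6 - 4*a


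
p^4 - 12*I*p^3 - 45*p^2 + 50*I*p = p*(p - 5*I)^2*(p - 2*I)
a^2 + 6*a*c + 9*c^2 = (a + 3*c)^2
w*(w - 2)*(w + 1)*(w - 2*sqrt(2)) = w^4 - 2*sqrt(2)*w^3 - w^3 - 2*w^2 + 2*sqrt(2)*w^2 + 4*sqrt(2)*w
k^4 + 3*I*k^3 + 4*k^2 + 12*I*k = k*(k - 2*I)*(k + 2*I)*(k + 3*I)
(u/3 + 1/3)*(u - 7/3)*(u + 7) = u^3/3 + 17*u^2/9 - 35*u/9 - 49/9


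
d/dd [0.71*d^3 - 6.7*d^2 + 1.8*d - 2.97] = 2.13*d^2 - 13.4*d + 1.8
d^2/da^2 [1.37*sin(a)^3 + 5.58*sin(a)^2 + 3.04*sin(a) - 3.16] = -4.0675*sin(a) + 3.0825*sin(3*a) + 11.16*cos(2*a)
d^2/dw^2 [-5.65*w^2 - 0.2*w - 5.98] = -11.3000000000000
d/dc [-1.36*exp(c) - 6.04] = -1.36*exp(c)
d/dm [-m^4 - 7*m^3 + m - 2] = -4*m^3 - 21*m^2 + 1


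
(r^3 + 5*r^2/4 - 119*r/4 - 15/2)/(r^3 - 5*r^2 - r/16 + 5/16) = 4*(r + 6)/(4*r - 1)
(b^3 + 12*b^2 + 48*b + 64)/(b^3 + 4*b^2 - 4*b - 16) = (b^2 + 8*b + 16)/(b^2 - 4)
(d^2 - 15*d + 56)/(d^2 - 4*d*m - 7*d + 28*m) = (d - 8)/(d - 4*m)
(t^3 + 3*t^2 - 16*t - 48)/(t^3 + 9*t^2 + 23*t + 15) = (t^2 - 16)/(t^2 + 6*t + 5)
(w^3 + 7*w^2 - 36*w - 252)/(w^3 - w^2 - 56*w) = (w^2 - 36)/(w*(w - 8))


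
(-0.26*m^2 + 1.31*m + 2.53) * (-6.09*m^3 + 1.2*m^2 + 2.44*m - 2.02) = 1.5834*m^5 - 8.2899*m^4 - 14.4701*m^3 + 6.7576*m^2 + 3.527*m - 5.1106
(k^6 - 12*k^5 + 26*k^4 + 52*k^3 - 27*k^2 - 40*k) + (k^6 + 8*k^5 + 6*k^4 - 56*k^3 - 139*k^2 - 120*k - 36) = 2*k^6 - 4*k^5 + 32*k^4 - 4*k^3 - 166*k^2 - 160*k - 36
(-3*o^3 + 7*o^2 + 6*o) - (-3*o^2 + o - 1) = -3*o^3 + 10*o^2 + 5*o + 1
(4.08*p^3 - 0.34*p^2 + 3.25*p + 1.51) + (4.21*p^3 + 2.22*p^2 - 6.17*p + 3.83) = 8.29*p^3 + 1.88*p^2 - 2.92*p + 5.34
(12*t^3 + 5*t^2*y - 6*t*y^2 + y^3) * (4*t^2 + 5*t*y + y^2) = 48*t^5 + 80*t^4*y + 13*t^3*y^2 - 21*t^2*y^3 - t*y^4 + y^5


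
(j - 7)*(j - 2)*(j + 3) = j^3 - 6*j^2 - 13*j + 42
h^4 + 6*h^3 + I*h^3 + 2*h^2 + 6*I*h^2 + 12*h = h*(h + 6)*(h - I)*(h + 2*I)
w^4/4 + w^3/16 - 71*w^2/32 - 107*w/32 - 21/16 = (w/4 + 1/2)*(w - 7/2)*(w + 3/4)*(w + 1)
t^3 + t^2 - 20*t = t*(t - 4)*(t + 5)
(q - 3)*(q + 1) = q^2 - 2*q - 3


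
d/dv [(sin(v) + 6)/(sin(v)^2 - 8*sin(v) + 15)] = (-12*sin(v) + cos(v)^2 + 62)*cos(v)/(sin(v)^2 - 8*sin(v) + 15)^2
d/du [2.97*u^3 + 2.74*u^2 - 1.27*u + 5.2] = 8.91*u^2 + 5.48*u - 1.27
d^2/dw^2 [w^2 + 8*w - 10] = 2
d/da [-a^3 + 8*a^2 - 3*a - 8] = -3*a^2 + 16*a - 3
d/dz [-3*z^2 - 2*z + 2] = -6*z - 2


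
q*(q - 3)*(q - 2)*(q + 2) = q^4 - 3*q^3 - 4*q^2 + 12*q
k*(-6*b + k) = -6*b*k + k^2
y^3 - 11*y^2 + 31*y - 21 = (y - 7)*(y - 3)*(y - 1)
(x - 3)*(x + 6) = x^2 + 3*x - 18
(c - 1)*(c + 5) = c^2 + 4*c - 5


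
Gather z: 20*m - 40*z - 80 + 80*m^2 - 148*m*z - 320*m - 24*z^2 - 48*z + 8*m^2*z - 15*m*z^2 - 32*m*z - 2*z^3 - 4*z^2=80*m^2 - 300*m - 2*z^3 + z^2*(-15*m - 28) + z*(8*m^2 - 180*m - 88) - 80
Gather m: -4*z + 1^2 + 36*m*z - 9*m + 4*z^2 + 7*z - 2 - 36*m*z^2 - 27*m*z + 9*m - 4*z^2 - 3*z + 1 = m*(-36*z^2 + 9*z)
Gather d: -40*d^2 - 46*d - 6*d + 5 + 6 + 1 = -40*d^2 - 52*d + 12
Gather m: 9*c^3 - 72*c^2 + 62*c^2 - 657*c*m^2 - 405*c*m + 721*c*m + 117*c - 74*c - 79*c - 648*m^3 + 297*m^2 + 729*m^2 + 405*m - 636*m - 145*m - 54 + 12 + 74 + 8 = 9*c^3 - 10*c^2 - 36*c - 648*m^3 + m^2*(1026 - 657*c) + m*(316*c - 376) + 40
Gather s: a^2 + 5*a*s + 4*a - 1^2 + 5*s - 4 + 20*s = a^2 + 4*a + s*(5*a + 25) - 5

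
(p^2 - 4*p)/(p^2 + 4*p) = (p - 4)/(p + 4)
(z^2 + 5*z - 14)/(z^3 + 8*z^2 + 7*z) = (z - 2)/(z*(z + 1))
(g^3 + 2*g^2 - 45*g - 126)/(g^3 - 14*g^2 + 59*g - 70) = (g^2 + 9*g + 18)/(g^2 - 7*g + 10)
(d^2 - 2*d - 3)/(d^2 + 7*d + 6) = (d - 3)/(d + 6)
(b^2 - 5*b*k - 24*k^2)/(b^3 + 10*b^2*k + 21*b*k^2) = (b - 8*k)/(b*(b + 7*k))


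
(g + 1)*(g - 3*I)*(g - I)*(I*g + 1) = I*g^4 + 5*g^3 + I*g^3 + 5*g^2 - 7*I*g^2 - 3*g - 7*I*g - 3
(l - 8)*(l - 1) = l^2 - 9*l + 8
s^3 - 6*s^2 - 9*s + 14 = (s - 7)*(s - 1)*(s + 2)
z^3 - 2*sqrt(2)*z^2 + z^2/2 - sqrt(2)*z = z*(z + 1/2)*(z - 2*sqrt(2))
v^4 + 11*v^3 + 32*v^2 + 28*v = v*(v + 2)^2*(v + 7)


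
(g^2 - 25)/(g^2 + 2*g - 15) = (g - 5)/(g - 3)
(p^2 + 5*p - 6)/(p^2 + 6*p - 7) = (p + 6)/(p + 7)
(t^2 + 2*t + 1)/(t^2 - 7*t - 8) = (t + 1)/(t - 8)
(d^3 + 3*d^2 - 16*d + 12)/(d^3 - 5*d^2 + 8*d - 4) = (d + 6)/(d - 2)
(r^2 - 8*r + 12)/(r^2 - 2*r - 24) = (r - 2)/(r + 4)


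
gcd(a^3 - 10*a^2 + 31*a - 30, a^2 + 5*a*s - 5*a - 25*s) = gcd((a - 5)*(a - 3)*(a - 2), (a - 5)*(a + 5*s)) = a - 5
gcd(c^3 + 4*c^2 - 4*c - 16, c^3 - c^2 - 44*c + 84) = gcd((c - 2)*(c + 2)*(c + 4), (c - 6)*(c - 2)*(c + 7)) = c - 2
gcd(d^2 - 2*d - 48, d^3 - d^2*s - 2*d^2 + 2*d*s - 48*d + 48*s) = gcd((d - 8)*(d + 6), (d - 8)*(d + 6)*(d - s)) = d^2 - 2*d - 48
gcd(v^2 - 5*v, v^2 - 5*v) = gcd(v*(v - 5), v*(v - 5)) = v^2 - 5*v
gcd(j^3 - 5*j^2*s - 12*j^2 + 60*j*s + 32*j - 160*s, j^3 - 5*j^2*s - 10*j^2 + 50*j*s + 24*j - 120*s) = -j^2 + 5*j*s + 4*j - 20*s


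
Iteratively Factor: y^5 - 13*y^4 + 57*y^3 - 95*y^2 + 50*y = (y - 5)*(y^4 - 8*y^3 + 17*y^2 - 10*y) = (y - 5)*(y - 1)*(y^3 - 7*y^2 + 10*y) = y*(y - 5)*(y - 1)*(y^2 - 7*y + 10) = y*(y - 5)*(y - 2)*(y - 1)*(y - 5)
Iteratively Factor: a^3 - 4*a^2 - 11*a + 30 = (a - 5)*(a^2 + a - 6) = (a - 5)*(a + 3)*(a - 2)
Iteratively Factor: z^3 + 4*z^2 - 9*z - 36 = (z + 3)*(z^2 + z - 12) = (z - 3)*(z + 3)*(z + 4)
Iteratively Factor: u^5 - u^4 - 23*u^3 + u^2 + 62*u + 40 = (u - 5)*(u^4 + 4*u^3 - 3*u^2 - 14*u - 8) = (u - 5)*(u - 2)*(u^3 + 6*u^2 + 9*u + 4) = (u - 5)*(u - 2)*(u + 4)*(u^2 + 2*u + 1) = (u - 5)*(u - 2)*(u + 1)*(u + 4)*(u + 1)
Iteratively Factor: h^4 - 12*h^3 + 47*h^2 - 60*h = (h - 5)*(h^3 - 7*h^2 + 12*h) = (h - 5)*(h - 3)*(h^2 - 4*h) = h*(h - 5)*(h - 3)*(h - 4)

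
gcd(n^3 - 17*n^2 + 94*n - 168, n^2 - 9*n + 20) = n - 4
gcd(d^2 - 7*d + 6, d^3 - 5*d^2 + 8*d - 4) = d - 1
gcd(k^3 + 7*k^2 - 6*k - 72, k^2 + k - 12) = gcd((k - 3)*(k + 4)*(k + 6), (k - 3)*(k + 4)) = k^2 + k - 12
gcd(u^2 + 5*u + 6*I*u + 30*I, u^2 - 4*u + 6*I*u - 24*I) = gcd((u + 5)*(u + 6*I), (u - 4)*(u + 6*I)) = u + 6*I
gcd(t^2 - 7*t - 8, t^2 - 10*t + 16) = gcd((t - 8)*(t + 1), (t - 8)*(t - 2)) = t - 8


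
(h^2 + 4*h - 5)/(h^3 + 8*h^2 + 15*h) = (h - 1)/(h*(h + 3))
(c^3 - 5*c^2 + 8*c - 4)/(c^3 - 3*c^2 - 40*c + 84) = (c^2 - 3*c + 2)/(c^2 - c - 42)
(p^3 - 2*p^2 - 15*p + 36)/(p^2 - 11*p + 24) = (p^2 + p - 12)/(p - 8)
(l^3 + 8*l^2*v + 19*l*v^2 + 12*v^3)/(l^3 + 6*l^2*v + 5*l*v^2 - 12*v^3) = (-l - v)/(-l + v)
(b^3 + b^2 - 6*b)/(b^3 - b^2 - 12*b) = (b - 2)/(b - 4)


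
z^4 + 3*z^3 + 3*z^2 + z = z*(z + 1)^3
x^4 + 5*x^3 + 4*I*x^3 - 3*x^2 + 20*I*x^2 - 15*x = x*(x + 5)*(x + I)*(x + 3*I)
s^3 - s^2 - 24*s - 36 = (s - 6)*(s + 2)*(s + 3)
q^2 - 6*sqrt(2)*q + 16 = (q - 4*sqrt(2))*(q - 2*sqrt(2))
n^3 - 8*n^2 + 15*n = n*(n - 5)*(n - 3)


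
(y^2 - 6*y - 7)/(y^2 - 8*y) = (y^2 - 6*y - 7)/(y*(y - 8))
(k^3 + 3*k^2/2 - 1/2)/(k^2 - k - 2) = (2*k^2 + k - 1)/(2*(k - 2))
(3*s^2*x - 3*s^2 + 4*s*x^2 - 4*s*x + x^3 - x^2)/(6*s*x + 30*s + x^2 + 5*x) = (3*s^2*x - 3*s^2 + 4*s*x^2 - 4*s*x + x^3 - x^2)/(6*s*x + 30*s + x^2 + 5*x)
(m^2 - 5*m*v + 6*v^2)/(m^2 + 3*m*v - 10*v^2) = (m - 3*v)/(m + 5*v)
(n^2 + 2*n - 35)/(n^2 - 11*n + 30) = (n + 7)/(n - 6)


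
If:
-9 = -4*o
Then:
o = 9/4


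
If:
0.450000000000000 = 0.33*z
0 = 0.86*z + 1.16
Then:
No Solution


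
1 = 1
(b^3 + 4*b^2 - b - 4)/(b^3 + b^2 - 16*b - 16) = (b - 1)/(b - 4)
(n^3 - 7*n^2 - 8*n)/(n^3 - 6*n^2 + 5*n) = (n^2 - 7*n - 8)/(n^2 - 6*n + 5)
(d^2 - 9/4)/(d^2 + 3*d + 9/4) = (2*d - 3)/(2*d + 3)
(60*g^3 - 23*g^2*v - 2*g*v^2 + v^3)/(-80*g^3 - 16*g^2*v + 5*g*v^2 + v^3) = (-3*g + v)/(4*g + v)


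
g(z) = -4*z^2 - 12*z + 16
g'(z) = -8*z - 12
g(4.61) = -124.33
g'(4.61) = -48.88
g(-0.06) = 16.71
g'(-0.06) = -11.52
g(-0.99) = 23.96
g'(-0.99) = -4.08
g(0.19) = 13.58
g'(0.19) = -13.52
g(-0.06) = 16.71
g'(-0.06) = -11.52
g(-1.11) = 24.39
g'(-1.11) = -3.12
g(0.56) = 8.03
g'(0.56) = -16.48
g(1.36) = -7.72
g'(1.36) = -22.88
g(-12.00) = -416.00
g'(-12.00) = 84.00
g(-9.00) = -200.00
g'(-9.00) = 60.00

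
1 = 1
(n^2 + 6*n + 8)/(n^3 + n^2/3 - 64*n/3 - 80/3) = 3*(n + 2)/(3*n^2 - 11*n - 20)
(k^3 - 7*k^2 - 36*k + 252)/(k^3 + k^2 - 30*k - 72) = (k^2 - k - 42)/(k^2 + 7*k + 12)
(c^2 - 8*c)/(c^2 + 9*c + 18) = c*(c - 8)/(c^2 + 9*c + 18)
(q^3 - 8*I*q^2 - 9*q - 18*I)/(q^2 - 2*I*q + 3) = q - 6*I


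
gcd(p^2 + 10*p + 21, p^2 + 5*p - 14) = p + 7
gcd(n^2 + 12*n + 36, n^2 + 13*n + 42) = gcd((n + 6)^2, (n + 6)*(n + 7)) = n + 6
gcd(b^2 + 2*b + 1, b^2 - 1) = b + 1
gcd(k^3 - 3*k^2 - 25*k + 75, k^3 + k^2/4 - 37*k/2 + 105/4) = k^2 + 2*k - 15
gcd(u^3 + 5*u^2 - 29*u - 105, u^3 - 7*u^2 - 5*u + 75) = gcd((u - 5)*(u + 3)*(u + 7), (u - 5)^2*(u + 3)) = u^2 - 2*u - 15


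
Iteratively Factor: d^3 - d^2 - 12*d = (d)*(d^2 - d - 12) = d*(d + 3)*(d - 4)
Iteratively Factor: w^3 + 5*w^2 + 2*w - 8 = (w - 1)*(w^2 + 6*w + 8) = (w - 1)*(w + 2)*(w + 4)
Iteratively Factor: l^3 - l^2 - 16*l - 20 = (l + 2)*(l^2 - 3*l - 10) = (l - 5)*(l + 2)*(l + 2)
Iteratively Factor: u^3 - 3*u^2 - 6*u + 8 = (u + 2)*(u^2 - 5*u + 4) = (u - 4)*(u + 2)*(u - 1)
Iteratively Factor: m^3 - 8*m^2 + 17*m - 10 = (m - 2)*(m^2 - 6*m + 5) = (m - 5)*(m - 2)*(m - 1)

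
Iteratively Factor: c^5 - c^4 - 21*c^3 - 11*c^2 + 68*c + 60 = (c - 2)*(c^4 + c^3 - 19*c^2 - 49*c - 30) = (c - 2)*(c + 3)*(c^3 - 2*c^2 - 13*c - 10) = (c - 2)*(c + 1)*(c + 3)*(c^2 - 3*c - 10) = (c - 5)*(c - 2)*(c + 1)*(c + 3)*(c + 2)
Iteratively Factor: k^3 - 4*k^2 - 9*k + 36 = (k - 3)*(k^2 - k - 12) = (k - 4)*(k - 3)*(k + 3)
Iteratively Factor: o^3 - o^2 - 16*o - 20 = (o - 5)*(o^2 + 4*o + 4) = (o - 5)*(o + 2)*(o + 2)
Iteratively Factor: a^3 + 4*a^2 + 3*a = (a)*(a^2 + 4*a + 3) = a*(a + 3)*(a + 1)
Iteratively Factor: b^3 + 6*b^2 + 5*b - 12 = (b - 1)*(b^2 + 7*b + 12) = (b - 1)*(b + 3)*(b + 4)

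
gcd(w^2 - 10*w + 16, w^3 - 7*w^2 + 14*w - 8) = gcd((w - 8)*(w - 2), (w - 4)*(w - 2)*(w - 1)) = w - 2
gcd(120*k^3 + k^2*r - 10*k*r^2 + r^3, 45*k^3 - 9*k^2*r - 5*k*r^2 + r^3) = -15*k^2 - 2*k*r + r^2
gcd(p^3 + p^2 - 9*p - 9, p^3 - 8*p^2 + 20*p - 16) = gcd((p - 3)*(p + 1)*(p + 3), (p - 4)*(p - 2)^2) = 1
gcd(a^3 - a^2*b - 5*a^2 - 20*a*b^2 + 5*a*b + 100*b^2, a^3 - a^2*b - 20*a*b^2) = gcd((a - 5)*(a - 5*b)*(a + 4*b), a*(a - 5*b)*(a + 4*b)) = a^2 - a*b - 20*b^2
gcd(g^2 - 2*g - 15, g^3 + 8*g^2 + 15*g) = g + 3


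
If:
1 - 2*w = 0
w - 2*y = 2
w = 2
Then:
No Solution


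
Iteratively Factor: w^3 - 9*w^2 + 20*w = (w - 5)*(w^2 - 4*w) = (w - 5)*(w - 4)*(w)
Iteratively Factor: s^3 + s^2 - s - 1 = (s + 1)*(s^2 - 1) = (s + 1)^2*(s - 1)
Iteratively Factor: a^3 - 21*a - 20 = (a + 1)*(a^2 - a - 20) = (a - 5)*(a + 1)*(a + 4)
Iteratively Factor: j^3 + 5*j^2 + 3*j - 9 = (j + 3)*(j^2 + 2*j - 3) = (j - 1)*(j + 3)*(j + 3)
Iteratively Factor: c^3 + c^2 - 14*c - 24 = (c + 3)*(c^2 - 2*c - 8) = (c + 2)*(c + 3)*(c - 4)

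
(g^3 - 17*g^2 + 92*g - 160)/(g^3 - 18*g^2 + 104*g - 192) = (g - 5)/(g - 6)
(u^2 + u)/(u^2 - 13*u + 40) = u*(u + 1)/(u^2 - 13*u + 40)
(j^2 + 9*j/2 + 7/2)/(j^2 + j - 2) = (j^2 + 9*j/2 + 7/2)/(j^2 + j - 2)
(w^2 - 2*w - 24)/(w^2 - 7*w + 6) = (w + 4)/(w - 1)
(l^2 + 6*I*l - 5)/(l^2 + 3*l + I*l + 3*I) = (l + 5*I)/(l + 3)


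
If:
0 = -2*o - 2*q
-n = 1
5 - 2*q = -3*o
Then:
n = -1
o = -1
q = 1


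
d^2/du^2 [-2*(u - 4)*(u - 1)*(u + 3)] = 8 - 12*u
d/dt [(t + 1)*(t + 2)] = 2*t + 3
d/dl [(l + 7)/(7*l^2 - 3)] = (7*l^2 - 14*l*(l + 7) - 3)/(7*l^2 - 3)^2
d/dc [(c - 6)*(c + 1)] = 2*c - 5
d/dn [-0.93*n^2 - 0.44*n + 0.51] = -1.86*n - 0.44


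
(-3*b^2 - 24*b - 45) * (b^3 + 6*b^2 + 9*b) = -3*b^5 - 42*b^4 - 216*b^3 - 486*b^2 - 405*b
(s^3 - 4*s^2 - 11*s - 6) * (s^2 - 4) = s^5 - 4*s^4 - 15*s^3 + 10*s^2 + 44*s + 24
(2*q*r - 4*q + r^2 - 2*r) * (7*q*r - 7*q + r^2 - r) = 14*q^2*r^2 - 42*q^2*r + 28*q^2 + 9*q*r^3 - 27*q*r^2 + 18*q*r + r^4 - 3*r^3 + 2*r^2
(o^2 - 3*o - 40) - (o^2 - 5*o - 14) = 2*o - 26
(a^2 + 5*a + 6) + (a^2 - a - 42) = 2*a^2 + 4*a - 36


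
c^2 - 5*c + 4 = (c - 4)*(c - 1)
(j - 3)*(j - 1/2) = j^2 - 7*j/2 + 3/2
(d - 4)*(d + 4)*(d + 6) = d^3 + 6*d^2 - 16*d - 96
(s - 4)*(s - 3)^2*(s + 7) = s^4 - 3*s^3 - 37*s^2 + 195*s - 252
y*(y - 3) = y^2 - 3*y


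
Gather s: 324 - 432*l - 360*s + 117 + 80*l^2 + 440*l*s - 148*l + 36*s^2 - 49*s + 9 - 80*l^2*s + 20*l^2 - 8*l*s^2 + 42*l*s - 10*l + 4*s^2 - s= 100*l^2 - 590*l + s^2*(40 - 8*l) + s*(-80*l^2 + 482*l - 410) + 450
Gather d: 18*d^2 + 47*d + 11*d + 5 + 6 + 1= 18*d^2 + 58*d + 12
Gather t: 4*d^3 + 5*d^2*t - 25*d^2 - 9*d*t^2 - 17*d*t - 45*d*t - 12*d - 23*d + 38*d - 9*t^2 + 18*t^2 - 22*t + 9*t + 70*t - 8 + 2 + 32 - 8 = 4*d^3 - 25*d^2 + 3*d + t^2*(9 - 9*d) + t*(5*d^2 - 62*d + 57) + 18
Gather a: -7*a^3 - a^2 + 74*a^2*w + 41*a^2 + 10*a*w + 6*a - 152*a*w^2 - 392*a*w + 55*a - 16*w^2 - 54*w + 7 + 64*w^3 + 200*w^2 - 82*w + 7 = -7*a^3 + a^2*(74*w + 40) + a*(-152*w^2 - 382*w + 61) + 64*w^3 + 184*w^2 - 136*w + 14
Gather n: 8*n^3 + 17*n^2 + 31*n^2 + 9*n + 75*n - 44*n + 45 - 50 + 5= 8*n^3 + 48*n^2 + 40*n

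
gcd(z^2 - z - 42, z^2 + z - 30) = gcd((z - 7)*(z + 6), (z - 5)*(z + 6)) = z + 6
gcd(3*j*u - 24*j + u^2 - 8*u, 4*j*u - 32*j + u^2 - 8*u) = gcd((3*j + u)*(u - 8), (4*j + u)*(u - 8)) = u - 8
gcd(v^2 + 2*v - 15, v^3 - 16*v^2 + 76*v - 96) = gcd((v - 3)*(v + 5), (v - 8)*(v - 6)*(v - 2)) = 1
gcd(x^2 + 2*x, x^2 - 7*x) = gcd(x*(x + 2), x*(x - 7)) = x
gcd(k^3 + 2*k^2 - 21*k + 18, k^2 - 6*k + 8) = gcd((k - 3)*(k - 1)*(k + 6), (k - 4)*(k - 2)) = 1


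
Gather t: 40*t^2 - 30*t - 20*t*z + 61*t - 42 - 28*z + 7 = 40*t^2 + t*(31 - 20*z) - 28*z - 35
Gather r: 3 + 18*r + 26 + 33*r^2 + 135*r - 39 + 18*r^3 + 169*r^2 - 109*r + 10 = 18*r^3 + 202*r^2 + 44*r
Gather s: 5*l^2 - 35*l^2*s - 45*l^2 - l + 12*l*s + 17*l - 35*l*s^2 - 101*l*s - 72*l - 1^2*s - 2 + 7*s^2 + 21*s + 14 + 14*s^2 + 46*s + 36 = -40*l^2 - 56*l + s^2*(21 - 35*l) + s*(-35*l^2 - 89*l + 66) + 48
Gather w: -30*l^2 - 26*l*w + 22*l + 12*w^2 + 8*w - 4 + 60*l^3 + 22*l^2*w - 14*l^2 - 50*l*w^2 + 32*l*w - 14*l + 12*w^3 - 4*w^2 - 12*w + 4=60*l^3 - 44*l^2 + 8*l + 12*w^3 + w^2*(8 - 50*l) + w*(22*l^2 + 6*l - 4)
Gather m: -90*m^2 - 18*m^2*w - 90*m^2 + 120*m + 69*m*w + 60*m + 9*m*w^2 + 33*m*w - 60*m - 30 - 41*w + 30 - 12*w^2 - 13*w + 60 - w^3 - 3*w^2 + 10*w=m^2*(-18*w - 180) + m*(9*w^2 + 102*w + 120) - w^3 - 15*w^2 - 44*w + 60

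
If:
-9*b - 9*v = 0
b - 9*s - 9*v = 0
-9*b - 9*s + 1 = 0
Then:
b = 1/19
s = 10/171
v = -1/19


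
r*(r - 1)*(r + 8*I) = r^3 - r^2 + 8*I*r^2 - 8*I*r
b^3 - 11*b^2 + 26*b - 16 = (b - 8)*(b - 2)*(b - 1)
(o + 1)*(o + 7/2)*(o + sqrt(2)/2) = o^3 + sqrt(2)*o^2/2 + 9*o^2/2 + 9*sqrt(2)*o/4 + 7*o/2 + 7*sqrt(2)/4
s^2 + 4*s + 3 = (s + 1)*(s + 3)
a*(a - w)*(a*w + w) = a^3*w - a^2*w^2 + a^2*w - a*w^2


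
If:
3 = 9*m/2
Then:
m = 2/3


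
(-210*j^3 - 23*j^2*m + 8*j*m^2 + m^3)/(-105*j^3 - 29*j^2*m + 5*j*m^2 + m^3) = (6*j + m)/(3*j + m)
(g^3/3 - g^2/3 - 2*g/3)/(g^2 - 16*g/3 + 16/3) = g*(g^2 - g - 2)/(3*g^2 - 16*g + 16)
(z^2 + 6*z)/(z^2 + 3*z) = (z + 6)/(z + 3)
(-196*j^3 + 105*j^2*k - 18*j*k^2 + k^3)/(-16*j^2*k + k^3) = (49*j^2 - 14*j*k + k^2)/(k*(4*j + k))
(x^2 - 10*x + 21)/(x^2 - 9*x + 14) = (x - 3)/(x - 2)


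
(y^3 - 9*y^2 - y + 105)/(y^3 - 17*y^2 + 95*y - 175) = (y + 3)/(y - 5)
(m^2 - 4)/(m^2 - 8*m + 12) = (m + 2)/(m - 6)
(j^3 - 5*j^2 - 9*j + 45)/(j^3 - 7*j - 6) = (j^2 - 2*j - 15)/(j^2 + 3*j + 2)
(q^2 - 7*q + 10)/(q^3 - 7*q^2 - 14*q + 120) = (q - 2)/(q^2 - 2*q - 24)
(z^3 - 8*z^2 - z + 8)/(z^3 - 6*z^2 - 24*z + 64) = (z^2 - 1)/(z^2 + 2*z - 8)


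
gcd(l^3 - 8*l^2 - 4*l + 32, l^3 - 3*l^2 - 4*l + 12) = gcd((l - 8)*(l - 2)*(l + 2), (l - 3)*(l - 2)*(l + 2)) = l^2 - 4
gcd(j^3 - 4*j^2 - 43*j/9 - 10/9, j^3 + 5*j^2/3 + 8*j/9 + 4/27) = j^2 + j + 2/9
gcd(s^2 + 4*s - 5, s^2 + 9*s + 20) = s + 5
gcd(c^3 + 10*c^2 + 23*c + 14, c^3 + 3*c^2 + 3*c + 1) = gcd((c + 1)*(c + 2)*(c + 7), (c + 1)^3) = c + 1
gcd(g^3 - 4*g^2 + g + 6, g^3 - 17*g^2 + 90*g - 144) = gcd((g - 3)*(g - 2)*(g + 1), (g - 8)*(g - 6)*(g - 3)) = g - 3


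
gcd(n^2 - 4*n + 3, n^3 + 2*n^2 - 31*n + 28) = n - 1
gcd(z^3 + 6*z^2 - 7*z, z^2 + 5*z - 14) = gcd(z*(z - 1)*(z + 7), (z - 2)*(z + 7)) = z + 7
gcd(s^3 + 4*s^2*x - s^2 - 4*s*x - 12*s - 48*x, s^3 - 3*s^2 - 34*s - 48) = s + 3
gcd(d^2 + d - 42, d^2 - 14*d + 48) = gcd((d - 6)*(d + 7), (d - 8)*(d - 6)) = d - 6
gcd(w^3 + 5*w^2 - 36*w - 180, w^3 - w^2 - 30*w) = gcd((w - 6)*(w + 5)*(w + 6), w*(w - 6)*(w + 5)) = w^2 - w - 30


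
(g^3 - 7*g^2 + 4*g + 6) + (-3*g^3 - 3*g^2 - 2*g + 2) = -2*g^3 - 10*g^2 + 2*g + 8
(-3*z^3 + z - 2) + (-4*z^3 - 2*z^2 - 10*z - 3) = -7*z^3 - 2*z^2 - 9*z - 5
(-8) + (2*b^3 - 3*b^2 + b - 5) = 2*b^3 - 3*b^2 + b - 13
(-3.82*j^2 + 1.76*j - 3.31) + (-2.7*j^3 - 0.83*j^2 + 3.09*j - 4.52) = -2.7*j^3 - 4.65*j^2 + 4.85*j - 7.83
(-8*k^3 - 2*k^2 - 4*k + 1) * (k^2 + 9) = -8*k^5 - 2*k^4 - 76*k^3 - 17*k^2 - 36*k + 9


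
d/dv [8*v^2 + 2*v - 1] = 16*v + 2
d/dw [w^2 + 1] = 2*w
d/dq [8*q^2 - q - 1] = 16*q - 1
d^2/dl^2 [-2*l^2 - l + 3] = -4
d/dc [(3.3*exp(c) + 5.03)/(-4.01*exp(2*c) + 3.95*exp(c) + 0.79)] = (13.233*exp(2*c) + 40.3406*exp(c) - 17.2615)*exp(c)/(16.0801*exp(4*c) - 31.679*exp(3*c) + 9.2667*exp(2*c) + 6.241*exp(c) + 0.6241)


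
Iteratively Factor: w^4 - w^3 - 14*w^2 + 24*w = (w - 3)*(w^3 + 2*w^2 - 8*w) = (w - 3)*(w + 4)*(w^2 - 2*w) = (w - 3)*(w - 2)*(w + 4)*(w)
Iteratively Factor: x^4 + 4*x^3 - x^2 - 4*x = (x - 1)*(x^3 + 5*x^2 + 4*x) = (x - 1)*(x + 4)*(x^2 + x) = x*(x - 1)*(x + 4)*(x + 1)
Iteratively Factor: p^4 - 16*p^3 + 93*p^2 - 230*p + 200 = (p - 5)*(p^3 - 11*p^2 + 38*p - 40) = (p - 5)*(p - 2)*(p^2 - 9*p + 20) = (p - 5)*(p - 4)*(p - 2)*(p - 5)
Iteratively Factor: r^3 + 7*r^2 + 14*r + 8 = (r + 4)*(r^2 + 3*r + 2) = (r + 2)*(r + 4)*(r + 1)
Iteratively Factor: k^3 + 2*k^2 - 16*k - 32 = (k - 4)*(k^2 + 6*k + 8) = (k - 4)*(k + 2)*(k + 4)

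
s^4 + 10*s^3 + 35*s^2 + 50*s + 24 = (s + 1)*(s + 2)*(s + 3)*(s + 4)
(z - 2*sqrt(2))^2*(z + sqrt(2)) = z^3 - 3*sqrt(2)*z^2 + 8*sqrt(2)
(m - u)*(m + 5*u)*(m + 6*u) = m^3 + 10*m^2*u + 19*m*u^2 - 30*u^3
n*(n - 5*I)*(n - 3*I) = n^3 - 8*I*n^2 - 15*n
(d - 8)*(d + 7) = d^2 - d - 56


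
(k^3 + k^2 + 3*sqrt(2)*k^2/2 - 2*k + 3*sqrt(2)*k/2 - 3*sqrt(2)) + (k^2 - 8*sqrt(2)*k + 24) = k^3 + 2*k^2 + 3*sqrt(2)*k^2/2 - 13*sqrt(2)*k/2 - 2*k - 3*sqrt(2) + 24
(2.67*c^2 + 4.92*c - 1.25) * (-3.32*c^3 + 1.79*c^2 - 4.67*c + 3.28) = -8.8644*c^5 - 11.5551*c^4 + 0.487900000000002*c^3 - 16.4563*c^2 + 21.9751*c - 4.1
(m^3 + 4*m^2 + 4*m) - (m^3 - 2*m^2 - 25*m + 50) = 6*m^2 + 29*m - 50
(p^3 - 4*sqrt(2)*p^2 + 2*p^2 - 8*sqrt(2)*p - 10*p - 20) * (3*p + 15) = 3*p^4 - 12*sqrt(2)*p^3 + 21*p^3 - 84*sqrt(2)*p^2 - 210*p - 120*sqrt(2)*p - 300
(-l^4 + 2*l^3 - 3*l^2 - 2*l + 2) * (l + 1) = -l^5 + l^4 - l^3 - 5*l^2 + 2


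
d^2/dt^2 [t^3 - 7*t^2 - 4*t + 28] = 6*t - 14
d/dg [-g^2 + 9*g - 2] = 9 - 2*g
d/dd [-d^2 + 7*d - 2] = 7 - 2*d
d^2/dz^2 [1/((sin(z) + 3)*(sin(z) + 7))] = (-4*sin(z)^4 - 30*sin(z)^3 - 10*sin(z)^2 + 270*sin(z) + 158)/((sin(z) + 3)^3*(sin(z) + 7)^3)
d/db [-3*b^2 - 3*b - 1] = -6*b - 3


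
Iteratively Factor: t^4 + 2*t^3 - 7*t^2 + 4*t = (t - 1)*(t^3 + 3*t^2 - 4*t) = (t - 1)^2*(t^2 + 4*t) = (t - 1)^2*(t + 4)*(t)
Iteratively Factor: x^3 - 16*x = (x + 4)*(x^2 - 4*x) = (x - 4)*(x + 4)*(x)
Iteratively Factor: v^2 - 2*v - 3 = (v + 1)*(v - 3)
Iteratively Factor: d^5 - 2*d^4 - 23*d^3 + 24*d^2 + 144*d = (d + 3)*(d^4 - 5*d^3 - 8*d^2 + 48*d) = (d - 4)*(d + 3)*(d^3 - d^2 - 12*d) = (d - 4)^2*(d + 3)*(d^2 + 3*d) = d*(d - 4)^2*(d + 3)*(d + 3)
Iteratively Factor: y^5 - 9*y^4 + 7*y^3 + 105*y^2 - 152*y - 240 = (y - 5)*(y^4 - 4*y^3 - 13*y^2 + 40*y + 48) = (y - 5)*(y + 3)*(y^3 - 7*y^2 + 8*y + 16) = (y - 5)*(y - 4)*(y + 3)*(y^2 - 3*y - 4) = (y - 5)*(y - 4)^2*(y + 3)*(y + 1)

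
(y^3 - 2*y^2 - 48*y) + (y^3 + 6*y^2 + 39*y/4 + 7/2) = 2*y^3 + 4*y^2 - 153*y/4 + 7/2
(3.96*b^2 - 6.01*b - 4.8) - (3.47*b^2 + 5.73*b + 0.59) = 0.49*b^2 - 11.74*b - 5.39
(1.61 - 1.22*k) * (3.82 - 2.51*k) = 3.0622*k^2 - 8.7015*k + 6.1502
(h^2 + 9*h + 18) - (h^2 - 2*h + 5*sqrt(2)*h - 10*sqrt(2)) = -5*sqrt(2)*h + 11*h + 10*sqrt(2) + 18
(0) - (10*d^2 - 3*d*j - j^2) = -10*d^2 + 3*d*j + j^2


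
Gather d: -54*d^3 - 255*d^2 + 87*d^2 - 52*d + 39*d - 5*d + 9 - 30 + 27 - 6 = -54*d^3 - 168*d^2 - 18*d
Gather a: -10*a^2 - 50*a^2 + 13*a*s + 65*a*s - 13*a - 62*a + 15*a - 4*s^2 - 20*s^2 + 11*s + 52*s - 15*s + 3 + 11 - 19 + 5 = -60*a^2 + a*(78*s - 60) - 24*s^2 + 48*s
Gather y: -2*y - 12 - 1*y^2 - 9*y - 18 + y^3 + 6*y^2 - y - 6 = y^3 + 5*y^2 - 12*y - 36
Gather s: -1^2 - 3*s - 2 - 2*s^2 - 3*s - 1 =-2*s^2 - 6*s - 4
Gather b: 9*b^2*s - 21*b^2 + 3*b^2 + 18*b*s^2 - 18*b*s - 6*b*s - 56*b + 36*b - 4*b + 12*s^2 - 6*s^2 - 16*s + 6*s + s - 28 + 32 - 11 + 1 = b^2*(9*s - 18) + b*(18*s^2 - 24*s - 24) + 6*s^2 - 9*s - 6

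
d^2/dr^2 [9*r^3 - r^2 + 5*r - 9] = 54*r - 2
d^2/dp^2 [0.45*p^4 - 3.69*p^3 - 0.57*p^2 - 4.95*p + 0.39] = 5.4*p^2 - 22.14*p - 1.14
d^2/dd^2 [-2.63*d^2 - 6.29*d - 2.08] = -5.26000000000000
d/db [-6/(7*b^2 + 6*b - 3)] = 12*(7*b + 3)/(7*b^2 + 6*b - 3)^2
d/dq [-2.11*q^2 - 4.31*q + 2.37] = -4.22*q - 4.31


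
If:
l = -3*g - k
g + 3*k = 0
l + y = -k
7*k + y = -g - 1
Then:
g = -3/5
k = 1/5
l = 8/5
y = -9/5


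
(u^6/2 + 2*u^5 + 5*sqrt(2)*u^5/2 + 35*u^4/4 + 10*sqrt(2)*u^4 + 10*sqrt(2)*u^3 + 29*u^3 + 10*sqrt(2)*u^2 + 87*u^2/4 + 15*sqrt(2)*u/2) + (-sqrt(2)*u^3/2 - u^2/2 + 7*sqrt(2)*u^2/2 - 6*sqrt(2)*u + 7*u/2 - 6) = u^6/2 + 2*u^5 + 5*sqrt(2)*u^5/2 + 35*u^4/4 + 10*sqrt(2)*u^4 + 19*sqrt(2)*u^3/2 + 29*u^3 + 27*sqrt(2)*u^2/2 + 85*u^2/4 + 3*sqrt(2)*u/2 + 7*u/2 - 6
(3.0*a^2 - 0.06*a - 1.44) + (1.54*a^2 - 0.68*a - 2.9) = 4.54*a^2 - 0.74*a - 4.34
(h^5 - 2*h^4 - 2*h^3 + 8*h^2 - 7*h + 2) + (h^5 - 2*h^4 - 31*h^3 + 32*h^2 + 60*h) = 2*h^5 - 4*h^4 - 33*h^3 + 40*h^2 + 53*h + 2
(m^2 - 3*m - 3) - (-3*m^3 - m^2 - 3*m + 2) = 3*m^3 + 2*m^2 - 5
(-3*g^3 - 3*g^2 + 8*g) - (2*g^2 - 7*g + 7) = -3*g^3 - 5*g^2 + 15*g - 7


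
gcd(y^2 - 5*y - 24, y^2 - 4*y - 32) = y - 8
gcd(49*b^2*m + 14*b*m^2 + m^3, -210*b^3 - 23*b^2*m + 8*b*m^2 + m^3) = 7*b + m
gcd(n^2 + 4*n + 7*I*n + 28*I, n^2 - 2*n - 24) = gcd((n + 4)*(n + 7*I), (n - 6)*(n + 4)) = n + 4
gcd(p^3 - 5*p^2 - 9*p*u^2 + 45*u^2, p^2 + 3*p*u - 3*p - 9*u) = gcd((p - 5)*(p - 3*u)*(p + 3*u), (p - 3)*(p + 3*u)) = p + 3*u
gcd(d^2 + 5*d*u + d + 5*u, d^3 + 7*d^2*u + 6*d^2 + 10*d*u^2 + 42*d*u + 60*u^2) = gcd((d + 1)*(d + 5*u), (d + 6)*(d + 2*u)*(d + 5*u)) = d + 5*u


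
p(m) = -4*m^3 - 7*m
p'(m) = -12*m^2 - 7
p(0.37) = -2.79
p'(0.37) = -8.64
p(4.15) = -314.94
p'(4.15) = -213.67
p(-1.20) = 15.31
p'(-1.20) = -24.28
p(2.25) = -61.31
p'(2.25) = -67.75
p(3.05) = -134.84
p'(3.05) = -118.63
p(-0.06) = 0.42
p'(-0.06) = -7.04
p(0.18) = -1.28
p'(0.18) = -7.39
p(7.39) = -1666.06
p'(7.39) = -662.35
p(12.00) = -6996.00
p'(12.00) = -1735.00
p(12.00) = -6996.00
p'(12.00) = -1735.00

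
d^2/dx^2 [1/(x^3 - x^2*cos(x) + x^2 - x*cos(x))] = (x*(x^2 - x*cos(x) + x - cos(x))*(-x^2*cos(x) - 4*x*sin(x) - x*cos(x) - 6*x + 2*sqrt(2)*cos(x + pi/4) - 2) + 2*(x^2*sin(x) + 3*x^2 + x*sin(x) - 2*x*cos(x) + 2*x - cos(x))^2)/(x^3*(x + 1)^3*(x - cos(x))^3)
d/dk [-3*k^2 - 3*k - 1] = -6*k - 3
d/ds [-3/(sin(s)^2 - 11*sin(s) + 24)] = 3*(2*sin(s) - 11)*cos(s)/(sin(s)^2 - 11*sin(s) + 24)^2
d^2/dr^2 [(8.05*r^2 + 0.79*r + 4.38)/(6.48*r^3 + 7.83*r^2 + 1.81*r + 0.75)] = (676.04544*r^6 + 199.034496*r^5 + 1881.0144*r^4 + 2858.1876*r^3 + 1589.716206*r^2 + 216.891594*r - 15.833064)/(272.097792*r^9 + 986.354496*r^8 + 1419.852888*r^7 + 1125.546111*r^6 + 624.917511*r^5 + 267.680214*r^4 + 80.640091*r^3 + 20.58435*r^2 + 3.054375*r + 0.421875)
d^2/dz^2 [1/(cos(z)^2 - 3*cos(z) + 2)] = (-4*sin(z)^4 + 3*sin(z)^2 - 69*cos(z)/4 + 9*cos(3*z)/4 + 15)/((cos(z) - 2)^3*(cos(z) - 1)^3)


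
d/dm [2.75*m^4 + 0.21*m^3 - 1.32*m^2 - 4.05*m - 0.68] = 11.0*m^3 + 0.63*m^2 - 2.64*m - 4.05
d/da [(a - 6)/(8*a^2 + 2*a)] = (-2*a^2 + 24*a + 3)/(a^2*(16*a^2 + 8*a + 1))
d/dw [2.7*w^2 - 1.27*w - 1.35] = 5.4*w - 1.27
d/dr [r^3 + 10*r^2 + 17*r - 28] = 3*r^2 + 20*r + 17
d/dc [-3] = 0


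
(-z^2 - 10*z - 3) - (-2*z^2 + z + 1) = z^2 - 11*z - 4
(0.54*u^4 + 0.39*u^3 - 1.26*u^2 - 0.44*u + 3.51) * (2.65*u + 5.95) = 1.431*u^5 + 4.2465*u^4 - 1.0185*u^3 - 8.663*u^2 + 6.6835*u + 20.8845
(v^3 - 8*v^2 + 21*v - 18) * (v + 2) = v^4 - 6*v^3 + 5*v^2 + 24*v - 36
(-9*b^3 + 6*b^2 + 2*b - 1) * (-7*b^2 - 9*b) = 63*b^5 + 39*b^4 - 68*b^3 - 11*b^2 + 9*b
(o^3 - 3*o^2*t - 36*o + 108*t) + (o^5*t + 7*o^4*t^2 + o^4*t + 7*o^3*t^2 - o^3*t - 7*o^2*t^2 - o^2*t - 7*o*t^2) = o^5*t + 7*o^4*t^2 + o^4*t + 7*o^3*t^2 - o^3*t + o^3 - 7*o^2*t^2 - 4*o^2*t - 7*o*t^2 - 36*o + 108*t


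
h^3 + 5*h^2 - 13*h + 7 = (h - 1)^2*(h + 7)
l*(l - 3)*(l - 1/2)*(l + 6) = l^4 + 5*l^3/2 - 39*l^2/2 + 9*l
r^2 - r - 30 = (r - 6)*(r + 5)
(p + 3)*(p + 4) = p^2 + 7*p + 12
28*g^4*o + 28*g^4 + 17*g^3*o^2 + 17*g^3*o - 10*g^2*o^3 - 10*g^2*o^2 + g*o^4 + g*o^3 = (-7*g + o)*(-4*g + o)*(g + o)*(g*o + g)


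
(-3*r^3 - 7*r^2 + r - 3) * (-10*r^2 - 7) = 30*r^5 + 70*r^4 + 11*r^3 + 79*r^2 - 7*r + 21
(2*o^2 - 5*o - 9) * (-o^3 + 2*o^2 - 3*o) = -2*o^5 + 9*o^4 - 7*o^3 - 3*o^2 + 27*o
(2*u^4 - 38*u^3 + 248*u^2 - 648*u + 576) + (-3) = 2*u^4 - 38*u^3 + 248*u^2 - 648*u + 573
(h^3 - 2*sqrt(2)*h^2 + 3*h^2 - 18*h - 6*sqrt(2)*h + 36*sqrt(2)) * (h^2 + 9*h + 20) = h^5 - 2*sqrt(2)*h^4 + 12*h^4 - 24*sqrt(2)*h^3 + 29*h^3 - 102*h^2 - 58*sqrt(2)*h^2 - 360*h + 204*sqrt(2)*h + 720*sqrt(2)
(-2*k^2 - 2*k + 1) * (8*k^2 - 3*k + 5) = -16*k^4 - 10*k^3 + 4*k^2 - 13*k + 5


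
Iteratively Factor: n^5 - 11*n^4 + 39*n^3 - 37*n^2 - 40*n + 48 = (n + 1)*(n^4 - 12*n^3 + 51*n^2 - 88*n + 48) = (n - 1)*(n + 1)*(n^3 - 11*n^2 + 40*n - 48) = (n - 4)*(n - 1)*(n + 1)*(n^2 - 7*n + 12) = (n - 4)*(n - 3)*(n - 1)*(n + 1)*(n - 4)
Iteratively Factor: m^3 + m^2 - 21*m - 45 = (m - 5)*(m^2 + 6*m + 9) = (m - 5)*(m + 3)*(m + 3)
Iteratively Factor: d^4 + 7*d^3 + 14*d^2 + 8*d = (d + 4)*(d^3 + 3*d^2 + 2*d) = (d + 1)*(d + 4)*(d^2 + 2*d) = (d + 1)*(d + 2)*(d + 4)*(d)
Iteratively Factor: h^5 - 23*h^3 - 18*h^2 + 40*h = (h + 4)*(h^4 - 4*h^3 - 7*h^2 + 10*h) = h*(h + 4)*(h^3 - 4*h^2 - 7*h + 10) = h*(h - 5)*(h + 4)*(h^2 + h - 2) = h*(h - 5)*(h - 1)*(h + 4)*(h + 2)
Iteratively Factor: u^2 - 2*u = (u)*(u - 2)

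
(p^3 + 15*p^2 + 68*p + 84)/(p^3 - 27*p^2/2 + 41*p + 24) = 2*(p^3 + 15*p^2 + 68*p + 84)/(2*p^3 - 27*p^2 + 82*p + 48)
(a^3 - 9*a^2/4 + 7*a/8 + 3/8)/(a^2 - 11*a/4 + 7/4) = (8*a^2 - 10*a - 3)/(2*(4*a - 7))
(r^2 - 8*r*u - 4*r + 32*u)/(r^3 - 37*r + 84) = (r - 8*u)/(r^2 + 4*r - 21)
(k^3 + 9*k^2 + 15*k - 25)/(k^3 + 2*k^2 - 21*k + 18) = (k^2 + 10*k + 25)/(k^2 + 3*k - 18)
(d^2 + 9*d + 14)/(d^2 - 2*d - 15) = (d^2 + 9*d + 14)/(d^2 - 2*d - 15)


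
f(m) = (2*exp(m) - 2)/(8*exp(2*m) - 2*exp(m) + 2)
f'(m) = (2*exp(m) - 2)*(-16*exp(2*m) + 2*exp(m))/(8*exp(2*m) - 2*exp(m) + 2)^2 + 2*exp(m)/(8*exp(2*m) - 2*exp(m) + 2) = 4*(2 - exp(m))*exp(2*m)/(16*exp(4*m) - 8*exp(3*m) + 9*exp(2*m) - 2*exp(m) + 1)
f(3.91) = 0.00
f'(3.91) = -0.00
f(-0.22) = -0.07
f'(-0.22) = 0.40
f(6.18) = 0.00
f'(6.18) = -0.00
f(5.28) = 0.00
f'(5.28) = -0.00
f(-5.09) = -1.00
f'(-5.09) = 0.00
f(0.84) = 0.07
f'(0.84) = -0.02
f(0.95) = 0.06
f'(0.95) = -0.02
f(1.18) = 0.06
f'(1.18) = -0.03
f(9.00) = 0.00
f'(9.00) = 0.00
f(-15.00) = -1.00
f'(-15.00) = 0.00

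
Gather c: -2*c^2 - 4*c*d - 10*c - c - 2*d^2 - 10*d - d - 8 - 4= -2*c^2 + c*(-4*d - 11) - 2*d^2 - 11*d - 12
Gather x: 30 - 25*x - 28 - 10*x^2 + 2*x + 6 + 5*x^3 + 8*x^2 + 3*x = 5*x^3 - 2*x^2 - 20*x + 8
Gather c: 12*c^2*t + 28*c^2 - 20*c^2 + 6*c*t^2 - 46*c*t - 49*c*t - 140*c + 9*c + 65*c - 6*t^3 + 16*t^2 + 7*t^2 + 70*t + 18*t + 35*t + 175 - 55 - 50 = c^2*(12*t + 8) + c*(6*t^2 - 95*t - 66) - 6*t^3 + 23*t^2 + 123*t + 70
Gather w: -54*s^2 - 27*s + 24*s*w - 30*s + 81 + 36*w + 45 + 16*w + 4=-54*s^2 - 57*s + w*(24*s + 52) + 130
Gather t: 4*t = 4*t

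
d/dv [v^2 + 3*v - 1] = 2*v + 3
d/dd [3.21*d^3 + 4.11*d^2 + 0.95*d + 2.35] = 9.63*d^2 + 8.22*d + 0.95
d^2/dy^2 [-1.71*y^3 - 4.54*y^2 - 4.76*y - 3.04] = -10.26*y - 9.08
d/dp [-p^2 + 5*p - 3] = 5 - 2*p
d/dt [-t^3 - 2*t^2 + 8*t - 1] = -3*t^2 - 4*t + 8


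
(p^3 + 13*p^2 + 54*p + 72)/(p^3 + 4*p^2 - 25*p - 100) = (p^2 + 9*p + 18)/(p^2 - 25)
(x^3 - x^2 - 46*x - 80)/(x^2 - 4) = (x^2 - 3*x - 40)/(x - 2)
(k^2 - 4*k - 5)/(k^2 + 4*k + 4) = (k^2 - 4*k - 5)/(k^2 + 4*k + 4)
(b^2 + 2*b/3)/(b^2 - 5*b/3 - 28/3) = b*(3*b + 2)/(3*b^2 - 5*b - 28)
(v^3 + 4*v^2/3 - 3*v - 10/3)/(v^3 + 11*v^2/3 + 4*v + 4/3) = (3*v - 5)/(3*v + 2)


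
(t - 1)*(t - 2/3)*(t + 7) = t^3 + 16*t^2/3 - 11*t + 14/3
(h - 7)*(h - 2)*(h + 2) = h^3 - 7*h^2 - 4*h + 28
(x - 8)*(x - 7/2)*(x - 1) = x^3 - 25*x^2/2 + 79*x/2 - 28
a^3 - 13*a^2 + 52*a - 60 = (a - 6)*(a - 5)*(a - 2)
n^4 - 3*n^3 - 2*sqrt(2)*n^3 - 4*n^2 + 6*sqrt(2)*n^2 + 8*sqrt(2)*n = n*(n - 4)*(n + 1)*(n - 2*sqrt(2))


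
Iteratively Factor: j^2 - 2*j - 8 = (j + 2)*(j - 4)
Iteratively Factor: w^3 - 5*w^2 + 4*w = (w - 4)*(w^2 - w) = w*(w - 4)*(w - 1)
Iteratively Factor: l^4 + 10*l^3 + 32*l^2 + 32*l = (l + 2)*(l^3 + 8*l^2 + 16*l) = l*(l + 2)*(l^2 + 8*l + 16) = l*(l + 2)*(l + 4)*(l + 4)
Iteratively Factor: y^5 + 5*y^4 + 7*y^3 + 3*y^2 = (y + 1)*(y^4 + 4*y^3 + 3*y^2) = (y + 1)^2*(y^3 + 3*y^2) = y*(y + 1)^2*(y^2 + 3*y) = y^2*(y + 1)^2*(y + 3)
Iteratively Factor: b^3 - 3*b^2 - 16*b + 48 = (b - 3)*(b^2 - 16) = (b - 3)*(b + 4)*(b - 4)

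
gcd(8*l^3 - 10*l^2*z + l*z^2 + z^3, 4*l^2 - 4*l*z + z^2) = -2*l + z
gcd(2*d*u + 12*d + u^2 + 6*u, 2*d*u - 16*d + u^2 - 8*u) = 2*d + u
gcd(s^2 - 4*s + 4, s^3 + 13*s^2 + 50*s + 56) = 1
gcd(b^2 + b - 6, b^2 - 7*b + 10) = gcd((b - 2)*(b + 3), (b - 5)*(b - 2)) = b - 2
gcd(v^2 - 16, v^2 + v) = 1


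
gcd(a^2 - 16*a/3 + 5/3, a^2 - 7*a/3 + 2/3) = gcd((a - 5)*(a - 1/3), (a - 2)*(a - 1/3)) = a - 1/3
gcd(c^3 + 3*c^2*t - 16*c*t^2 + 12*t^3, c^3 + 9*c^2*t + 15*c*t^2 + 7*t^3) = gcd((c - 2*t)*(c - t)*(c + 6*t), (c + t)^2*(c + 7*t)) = 1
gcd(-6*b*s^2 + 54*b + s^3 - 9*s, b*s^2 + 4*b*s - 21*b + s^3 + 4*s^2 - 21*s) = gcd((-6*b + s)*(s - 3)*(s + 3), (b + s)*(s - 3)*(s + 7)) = s - 3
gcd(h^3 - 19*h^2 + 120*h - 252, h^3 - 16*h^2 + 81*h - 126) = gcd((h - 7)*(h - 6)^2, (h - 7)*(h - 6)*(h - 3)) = h^2 - 13*h + 42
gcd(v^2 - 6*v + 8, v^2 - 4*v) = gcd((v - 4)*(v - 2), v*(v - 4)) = v - 4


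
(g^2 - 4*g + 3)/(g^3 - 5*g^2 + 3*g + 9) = (g - 1)/(g^2 - 2*g - 3)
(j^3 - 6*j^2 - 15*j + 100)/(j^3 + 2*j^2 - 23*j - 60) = (j - 5)/(j + 3)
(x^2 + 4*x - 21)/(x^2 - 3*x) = (x + 7)/x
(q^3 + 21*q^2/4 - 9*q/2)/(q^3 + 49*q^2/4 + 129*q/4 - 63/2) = q/(q + 7)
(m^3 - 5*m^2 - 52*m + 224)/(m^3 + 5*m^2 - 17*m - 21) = (m^2 - 12*m + 32)/(m^2 - 2*m - 3)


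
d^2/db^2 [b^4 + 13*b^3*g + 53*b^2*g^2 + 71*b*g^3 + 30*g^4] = 12*b^2 + 78*b*g + 106*g^2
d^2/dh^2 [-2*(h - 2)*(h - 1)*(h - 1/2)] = 14 - 12*h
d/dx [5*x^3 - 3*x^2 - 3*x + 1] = 15*x^2 - 6*x - 3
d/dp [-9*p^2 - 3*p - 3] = -18*p - 3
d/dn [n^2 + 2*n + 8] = 2*n + 2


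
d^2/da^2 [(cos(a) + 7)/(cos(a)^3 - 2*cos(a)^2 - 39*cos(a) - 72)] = (-33*(1 - cos(a)^2)^2 - 4*cos(a)^5 + 234*cos(a)^3 - 1525*cos(a)^2 + 1200*cos(a) + 1551)/((cos(a) - 8)^3*(cos(a) + 3)^4)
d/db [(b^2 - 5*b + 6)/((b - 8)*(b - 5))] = 2*(-4*b^2 + 34*b - 61)/(b^4 - 26*b^3 + 249*b^2 - 1040*b + 1600)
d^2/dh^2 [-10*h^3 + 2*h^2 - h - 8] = 4 - 60*h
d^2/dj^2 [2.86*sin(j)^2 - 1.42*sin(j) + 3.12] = 1.42*sin(j) + 5.72*cos(2*j)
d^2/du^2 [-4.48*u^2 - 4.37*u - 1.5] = -8.96000000000000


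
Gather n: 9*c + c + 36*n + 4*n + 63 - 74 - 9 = 10*c + 40*n - 20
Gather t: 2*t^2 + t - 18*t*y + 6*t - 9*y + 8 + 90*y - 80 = 2*t^2 + t*(7 - 18*y) + 81*y - 72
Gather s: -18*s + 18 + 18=36 - 18*s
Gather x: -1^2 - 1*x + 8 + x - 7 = 0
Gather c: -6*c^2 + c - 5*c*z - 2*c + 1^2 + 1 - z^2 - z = -6*c^2 + c*(-5*z - 1) - z^2 - z + 2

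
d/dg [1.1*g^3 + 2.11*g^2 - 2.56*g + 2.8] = 3.3*g^2 + 4.22*g - 2.56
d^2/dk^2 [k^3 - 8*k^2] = 6*k - 16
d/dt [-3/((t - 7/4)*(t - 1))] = 12*(8*t - 11)/((t - 1)^2*(4*t - 7)^2)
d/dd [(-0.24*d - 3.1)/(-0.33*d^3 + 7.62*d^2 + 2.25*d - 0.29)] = (-0.1584*d^3 - 1.2402*d^2 + 47.244*d + 7.0446)/(0.1089*d^6 - 5.0292*d^5 + 56.5794*d^4 + 34.4814*d^3 + 0.6429*d^2 - 1.305*d + 0.0841)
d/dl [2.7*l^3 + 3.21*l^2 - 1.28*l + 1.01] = 8.1*l^2 + 6.42*l - 1.28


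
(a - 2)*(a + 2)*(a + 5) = a^3 + 5*a^2 - 4*a - 20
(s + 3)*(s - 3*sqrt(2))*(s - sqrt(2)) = s^3 - 4*sqrt(2)*s^2 + 3*s^2 - 12*sqrt(2)*s + 6*s + 18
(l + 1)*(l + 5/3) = l^2 + 8*l/3 + 5/3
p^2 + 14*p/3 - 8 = (p - 4/3)*(p + 6)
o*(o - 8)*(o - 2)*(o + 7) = o^4 - 3*o^3 - 54*o^2 + 112*o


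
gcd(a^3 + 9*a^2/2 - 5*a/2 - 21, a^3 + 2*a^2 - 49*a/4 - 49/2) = a + 7/2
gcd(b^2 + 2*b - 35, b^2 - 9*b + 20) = b - 5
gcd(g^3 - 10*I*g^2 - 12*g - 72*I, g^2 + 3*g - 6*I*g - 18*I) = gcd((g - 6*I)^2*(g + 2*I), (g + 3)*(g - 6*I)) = g - 6*I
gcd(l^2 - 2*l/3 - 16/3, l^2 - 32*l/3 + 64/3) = l - 8/3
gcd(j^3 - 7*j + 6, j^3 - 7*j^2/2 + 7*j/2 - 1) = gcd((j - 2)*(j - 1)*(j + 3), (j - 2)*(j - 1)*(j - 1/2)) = j^2 - 3*j + 2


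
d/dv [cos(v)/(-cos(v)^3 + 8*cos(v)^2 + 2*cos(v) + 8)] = 32*(-cos(v)^3 + 4*cos(v)^2 - 4)*sin(v)/(32*sin(v)^2 - 5*cos(v) + cos(3*v) - 64)^2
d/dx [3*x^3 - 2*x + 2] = 9*x^2 - 2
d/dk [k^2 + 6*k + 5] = 2*k + 6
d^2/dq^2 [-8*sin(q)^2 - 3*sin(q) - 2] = 3*sin(q) - 16*cos(2*q)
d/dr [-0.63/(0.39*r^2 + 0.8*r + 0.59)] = (0.4914*r + 0.504)/(0.39*r^2 + 0.8*r + 0.59)^2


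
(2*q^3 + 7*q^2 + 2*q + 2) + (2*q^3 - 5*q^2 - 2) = 4*q^3 + 2*q^2 + 2*q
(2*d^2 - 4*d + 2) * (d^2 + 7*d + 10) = 2*d^4 + 10*d^3 - 6*d^2 - 26*d + 20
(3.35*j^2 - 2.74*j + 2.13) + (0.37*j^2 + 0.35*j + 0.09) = 3.72*j^2 - 2.39*j + 2.22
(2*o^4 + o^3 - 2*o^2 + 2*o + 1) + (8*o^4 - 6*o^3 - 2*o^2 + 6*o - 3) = 10*o^4 - 5*o^3 - 4*o^2 + 8*o - 2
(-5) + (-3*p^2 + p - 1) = -3*p^2 + p - 6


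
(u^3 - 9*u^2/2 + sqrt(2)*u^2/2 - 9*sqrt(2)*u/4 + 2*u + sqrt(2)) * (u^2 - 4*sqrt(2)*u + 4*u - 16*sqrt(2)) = u^5 - 7*sqrt(2)*u^4/2 - u^4/2 - 20*u^3 + 7*sqrt(2)*u^3/4 + 10*u^2 + 56*sqrt(2)*u^2 - 28*sqrt(2)*u + 64*u - 32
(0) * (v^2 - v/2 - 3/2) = 0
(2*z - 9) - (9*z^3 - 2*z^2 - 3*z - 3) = -9*z^3 + 2*z^2 + 5*z - 6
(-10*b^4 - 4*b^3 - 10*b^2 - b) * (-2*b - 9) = 20*b^5 + 98*b^4 + 56*b^3 + 92*b^2 + 9*b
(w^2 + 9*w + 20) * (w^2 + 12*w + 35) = w^4 + 21*w^3 + 163*w^2 + 555*w + 700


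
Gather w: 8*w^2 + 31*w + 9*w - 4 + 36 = 8*w^2 + 40*w + 32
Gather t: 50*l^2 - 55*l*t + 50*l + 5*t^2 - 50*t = 50*l^2 + 50*l + 5*t^2 + t*(-55*l - 50)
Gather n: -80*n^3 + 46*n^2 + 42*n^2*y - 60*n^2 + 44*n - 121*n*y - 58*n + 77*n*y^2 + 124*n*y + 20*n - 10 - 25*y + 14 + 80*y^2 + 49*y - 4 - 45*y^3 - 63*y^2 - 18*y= -80*n^3 + n^2*(42*y - 14) + n*(77*y^2 + 3*y + 6) - 45*y^3 + 17*y^2 + 6*y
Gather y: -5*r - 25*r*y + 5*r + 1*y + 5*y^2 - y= -25*r*y + 5*y^2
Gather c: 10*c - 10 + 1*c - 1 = 11*c - 11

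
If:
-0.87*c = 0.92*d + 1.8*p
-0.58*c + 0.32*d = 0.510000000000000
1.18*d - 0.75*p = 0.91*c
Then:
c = -1.09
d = -0.38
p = 0.72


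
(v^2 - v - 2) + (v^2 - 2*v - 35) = 2*v^2 - 3*v - 37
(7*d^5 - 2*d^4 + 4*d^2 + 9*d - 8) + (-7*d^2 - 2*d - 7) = 7*d^5 - 2*d^4 - 3*d^2 + 7*d - 15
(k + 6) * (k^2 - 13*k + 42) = k^3 - 7*k^2 - 36*k + 252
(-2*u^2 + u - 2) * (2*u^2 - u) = -4*u^4 + 4*u^3 - 5*u^2 + 2*u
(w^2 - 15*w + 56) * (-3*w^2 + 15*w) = -3*w^4 + 60*w^3 - 393*w^2 + 840*w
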